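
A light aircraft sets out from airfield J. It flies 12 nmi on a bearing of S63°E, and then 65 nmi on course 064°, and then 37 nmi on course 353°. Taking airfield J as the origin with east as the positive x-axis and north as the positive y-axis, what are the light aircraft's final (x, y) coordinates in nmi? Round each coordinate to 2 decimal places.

(64.60, 59.77)

Leg 1 (S63°E, 12 nmi): east 12 sin 117° = 10.69, north 12 cos 117° = -5.45
Leg 2 (064°, 65 nmi): east 65 sin 64° = 58.42, north 65 cos 64° = 28.49
Leg 3 (353°, 37 nmi): east 37 sin 353° = -4.51, north 37 cos 353° = 36.72
Summing: 64.60 nmi east, 59.77 nmi north → (64.60, 59.77).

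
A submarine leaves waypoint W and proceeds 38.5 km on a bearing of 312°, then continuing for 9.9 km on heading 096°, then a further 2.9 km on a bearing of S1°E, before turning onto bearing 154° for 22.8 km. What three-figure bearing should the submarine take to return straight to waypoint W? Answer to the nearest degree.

Leg 1 (312°, 38.5 km): east 38.5 sin 312° = -28.61, north 38.5 cos 312° = 25.76
Leg 2 (096°, 9.9 km): east 9.9 sin 96° = 9.85, north 9.9 cos 96° = -1.03
Leg 3 (S1°E, 2.9 km): east 2.9 sin 179° = 0.05, north 2.9 cos 179° = -2.90
Leg 4 (154°, 22.8 km): east 22.8 sin 154° = 9.99, north 22.8 cos 154° = -20.49
Net displacement: -8.72 east, 1.33 north. Direction back to start is (8.72, -1.33): bearing = atan2(8.72, -1.33) mod 360° = 98.70° ≈ 099°.

099°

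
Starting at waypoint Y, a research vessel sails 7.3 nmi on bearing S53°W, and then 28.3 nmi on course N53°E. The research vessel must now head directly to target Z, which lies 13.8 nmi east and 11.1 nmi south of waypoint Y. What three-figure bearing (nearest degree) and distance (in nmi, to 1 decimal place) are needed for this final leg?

Leg 1 (S53°W, 7.3 nmi): east 7.3 sin 233° = -5.83, north 7.3 cos 233° = -4.39
Leg 2 (N53°E, 28.3 nmi): east 28.3 sin 53° = 22.60, north 28.3 cos 53° = 17.03
Current position: (16.77, 12.64). Target: (13.8, -11.1). Remaining: Δeast = -2.97, Δnorth = -23.74.
Bearing = atan2(-2.97, -23.74) mod 360° = 187.13°; distance = √((-2.97)² + (-23.74)²) = 23.923 nmi.

187°, 23.9 nmi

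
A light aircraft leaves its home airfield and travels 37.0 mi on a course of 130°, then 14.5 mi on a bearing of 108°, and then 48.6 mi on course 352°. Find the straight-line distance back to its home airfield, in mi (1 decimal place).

Leg 1 (130°, 37.0 mi): east 37.0 sin 130° = 28.34, north 37.0 cos 130° = -23.78
Leg 2 (108°, 14.5 mi): east 14.5 sin 108° = 13.79, north 14.5 cos 108° = -4.48
Leg 3 (352°, 48.6 mi): east 48.6 sin 352° = -6.76, north 48.6 cos 352° = 48.13
Net: 35.37 east, 19.86 north. Distance = √((35.37)² + (19.86)²) = 40.566 mi.

40.6 mi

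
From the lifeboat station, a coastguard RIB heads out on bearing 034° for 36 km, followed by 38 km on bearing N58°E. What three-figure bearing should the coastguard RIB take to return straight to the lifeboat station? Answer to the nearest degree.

Leg 1 (034°, 36 km): east 36 sin 34° = 20.13, north 36 cos 34° = 29.85
Leg 2 (N58°E, 38 km): east 38 sin 58° = 32.23, north 38 cos 58° = 20.14
Net displacement: 52.36 east, 49.98 north. Direction back to start is (-52.36, -49.98): bearing = atan2(-52.36, -49.98) mod 360° = 226.33° ≈ 226°.

226°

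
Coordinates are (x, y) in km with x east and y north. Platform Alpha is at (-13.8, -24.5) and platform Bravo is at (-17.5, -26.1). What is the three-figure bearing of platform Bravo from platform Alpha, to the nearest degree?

247°

Δeast = -17.5 − -13.8 = -3.70; Δnorth = -26.1 − -24.5 = -1.60.
Bearing = atan2(Δeast, Δnorth) mod 360° = 246.61° ≈ 247°.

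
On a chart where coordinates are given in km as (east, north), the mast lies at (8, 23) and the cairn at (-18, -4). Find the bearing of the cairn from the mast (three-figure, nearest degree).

224°

Δeast = -18 − 8 = -26.00; Δnorth = -4 − 23 = -27.00.
Bearing = atan2(Δeast, Δnorth) mod 360° = 223.92° ≈ 224°.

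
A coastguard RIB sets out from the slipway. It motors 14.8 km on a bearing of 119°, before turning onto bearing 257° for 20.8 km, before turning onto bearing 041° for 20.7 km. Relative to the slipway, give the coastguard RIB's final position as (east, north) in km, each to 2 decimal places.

(6.26, 3.77)

Leg 1 (119°, 14.8 km): east 14.8 sin 119° = 12.94, north 14.8 cos 119° = -7.18
Leg 2 (257°, 20.8 km): east 20.8 sin 257° = -20.27, north 20.8 cos 257° = -4.68
Leg 3 (041°, 20.7 km): east 20.7 sin 41° = 13.58, north 20.7 cos 41° = 15.62
Summing: 6.26 km east, 3.77 km north → (6.26, 3.77).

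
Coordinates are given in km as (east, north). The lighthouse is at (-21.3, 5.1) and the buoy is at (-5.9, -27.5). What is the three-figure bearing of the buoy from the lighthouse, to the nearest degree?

155°

Δeast = -5.9 − -21.3 = 15.40; Δnorth = -27.5 − 5.1 = -32.60.
Bearing = atan2(Δeast, Δnorth) mod 360° = 154.71° ≈ 155°.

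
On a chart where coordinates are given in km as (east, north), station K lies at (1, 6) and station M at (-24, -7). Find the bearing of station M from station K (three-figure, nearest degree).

243°

Δeast = -24 − 1 = -25.00; Δnorth = -7 − 6 = -13.00.
Bearing = atan2(Δeast, Δnorth) mod 360° = 242.53° ≈ 243°.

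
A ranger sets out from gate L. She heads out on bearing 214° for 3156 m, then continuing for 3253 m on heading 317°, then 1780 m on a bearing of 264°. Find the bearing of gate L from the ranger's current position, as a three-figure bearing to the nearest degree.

086°

Leg 1 (214°, 3156 m): east 3156 sin 214° = -1764.81, north 3156 cos 214° = -2616.44
Leg 2 (317°, 3253 m): east 3253 sin 317° = -2218.54, north 3253 cos 317° = 2379.09
Leg 3 (264°, 1780 m): east 1780 sin 264° = -1770.25, north 1780 cos 264° = -186.06
Net displacement: -5753.60 east, -423.41 north. Direction back to start is (5753.60, 423.41): bearing = atan2(5753.60, 423.41) mod 360° = 85.79° ≈ 086°.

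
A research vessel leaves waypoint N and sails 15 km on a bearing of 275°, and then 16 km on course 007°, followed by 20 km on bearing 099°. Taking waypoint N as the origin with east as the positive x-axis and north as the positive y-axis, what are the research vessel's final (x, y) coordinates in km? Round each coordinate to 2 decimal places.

Leg 1 (275°, 15 km): east 15 sin 275° = -14.94, north 15 cos 275° = 1.31
Leg 2 (007°, 16 km): east 16 sin 7° = 1.95, north 16 cos 7° = 15.88
Leg 3 (099°, 20 km): east 20 sin 99° = 19.75, north 20 cos 99° = -3.13
Summing: 6.76 km east, 14.06 km north → (6.76, 14.06).

(6.76, 14.06)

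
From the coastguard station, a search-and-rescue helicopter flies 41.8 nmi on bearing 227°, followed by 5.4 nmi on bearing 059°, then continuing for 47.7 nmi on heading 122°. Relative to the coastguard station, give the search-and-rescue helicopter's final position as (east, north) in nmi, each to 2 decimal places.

(14.51, -51.00)

Leg 1 (227°, 41.8 nmi): east 41.8 sin 227° = -30.57, north 41.8 cos 227° = -28.51
Leg 2 (059°, 5.4 nmi): east 5.4 sin 59° = 4.63, north 5.4 cos 59° = 2.78
Leg 3 (122°, 47.7 nmi): east 47.7 sin 122° = 40.45, north 47.7 cos 122° = -25.28
Summing: 14.51 nmi east, -51.00 nmi north → (14.51, -51.00).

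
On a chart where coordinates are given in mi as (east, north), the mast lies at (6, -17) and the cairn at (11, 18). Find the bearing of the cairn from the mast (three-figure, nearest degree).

008°

Δeast = 11 − 6 = 5.00; Δnorth = 18 − -17 = 35.00.
Bearing = atan2(Δeast, Δnorth) mod 360° = 8.13° ≈ 008°.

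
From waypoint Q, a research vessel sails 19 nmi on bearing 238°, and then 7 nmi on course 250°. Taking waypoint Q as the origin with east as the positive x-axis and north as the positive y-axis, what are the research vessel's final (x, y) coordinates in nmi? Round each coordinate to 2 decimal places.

(-22.69, -12.46)

Leg 1 (238°, 19 nmi): east 19 sin 238° = -16.11, north 19 cos 238° = -10.07
Leg 2 (250°, 7 nmi): east 7 sin 250° = -6.58, north 7 cos 250° = -2.39
Summing: -22.69 nmi east, -12.46 nmi north → (-22.69, -12.46).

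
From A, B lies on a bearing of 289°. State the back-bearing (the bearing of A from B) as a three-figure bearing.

Back-bearing = 289° − 180° = 109°.

109°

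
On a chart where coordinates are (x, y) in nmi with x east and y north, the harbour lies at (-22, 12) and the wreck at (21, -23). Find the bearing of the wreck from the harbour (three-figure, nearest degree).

Δeast = 21 − -22 = 43.00; Δnorth = -23 − 12 = -35.00.
Bearing = atan2(Δeast, Δnorth) mod 360° = 129.14° ≈ 129°.

129°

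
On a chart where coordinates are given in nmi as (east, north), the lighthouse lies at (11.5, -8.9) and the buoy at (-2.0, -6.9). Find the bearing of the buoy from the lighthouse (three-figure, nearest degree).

Δeast = -2.0 − 11.5 = -13.50; Δnorth = -6.9 − -8.9 = 2.00.
Bearing = atan2(Δeast, Δnorth) mod 360° = 278.43° ≈ 278°.

278°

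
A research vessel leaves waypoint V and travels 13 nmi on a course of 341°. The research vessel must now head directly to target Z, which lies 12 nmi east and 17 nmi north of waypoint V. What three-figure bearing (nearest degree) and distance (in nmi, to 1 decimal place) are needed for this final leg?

Leg 1 (341°, 13 nmi): east 13 sin 341° = -4.23, north 13 cos 341° = 12.29
Current position: (-4.23, 12.29). Target: (12, 17). Remaining: Δeast = 16.23, Δnorth = 4.71.
Bearing = atan2(16.23, 4.71) mod 360° = 73.83°; distance = √((16.23)² + (4.71)²) = 16.901 nmi.

074°, 16.9 nmi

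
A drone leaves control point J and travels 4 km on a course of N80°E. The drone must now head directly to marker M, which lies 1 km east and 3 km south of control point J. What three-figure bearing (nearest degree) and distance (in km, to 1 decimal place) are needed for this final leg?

Leg 1 (N80°E, 4 km): east 4 sin 80° = 3.94, north 4 cos 80° = 0.69
Current position: (3.94, 0.69). Target: (1, -3). Remaining: Δeast = -2.94, Δnorth = -3.69.
Bearing = atan2(-2.94, -3.69) mod 360° = 218.50°; distance = √((-2.94)² + (-3.69)²) = 4.721 km.

219°, 4.7 km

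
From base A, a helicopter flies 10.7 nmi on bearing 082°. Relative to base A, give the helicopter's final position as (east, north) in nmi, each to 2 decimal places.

Leg 1 (082°, 10.7 nmi): east 10.7 sin 82° = 10.60, north 10.7 cos 82° = 1.49
Summing: 10.60 nmi east, 1.49 nmi north → (10.60, 1.49).

(10.60, 1.49)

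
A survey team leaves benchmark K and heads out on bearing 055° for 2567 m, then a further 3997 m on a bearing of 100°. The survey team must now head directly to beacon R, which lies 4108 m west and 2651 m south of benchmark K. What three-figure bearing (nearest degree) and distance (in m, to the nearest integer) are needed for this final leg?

Leg 1 (055°, 2567 m): east 2567 sin 55° = 2102.76, north 2567 cos 55° = 1472.37
Leg 2 (100°, 3997 m): east 3997 sin 100° = 3936.28, north 3997 cos 100° = -694.07
Current position: (6039.04, 778.30). Target: (-4108, -2651). Remaining: Δeast = -10147.04, Δnorth = -3429.30.
Bearing = atan2(-10147.04, -3429.30) mod 360° = 251.33°; distance = √((-10147.04)² + (-3429.30)²) = 10710.859 m.

251°, 10711 m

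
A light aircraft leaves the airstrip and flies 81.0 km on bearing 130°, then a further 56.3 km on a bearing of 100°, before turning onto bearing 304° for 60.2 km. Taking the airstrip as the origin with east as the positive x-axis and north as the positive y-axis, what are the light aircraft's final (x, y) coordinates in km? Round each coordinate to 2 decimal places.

(67.59, -28.18)

Leg 1 (130°, 81.0 km): east 81.0 sin 130° = 62.05, north 81.0 cos 130° = -52.07
Leg 2 (100°, 56.3 km): east 56.3 sin 100° = 55.44, north 56.3 cos 100° = -9.78
Leg 3 (304°, 60.2 km): east 60.2 sin 304° = -49.91, north 60.2 cos 304° = 33.66
Summing: 67.59 km east, -28.18 km north → (67.59, -28.18).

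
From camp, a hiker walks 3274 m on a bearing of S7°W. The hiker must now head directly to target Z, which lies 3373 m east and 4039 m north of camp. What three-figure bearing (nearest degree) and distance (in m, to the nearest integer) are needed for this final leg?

027°, 8207 m

Leg 1 (S7°W, 3274 m): east 3274 sin 187° = -399.00, north 3274 cos 187° = -3249.60
Current position: (-399.00, -3249.60). Target: (3373, 4039). Remaining: Δeast = 3772.00, Δnorth = 7288.60.
Bearing = atan2(3772.00, 7288.60) mod 360° = 27.36°; distance = √((3772.00)² + (7288.60)²) = 8206.803 m.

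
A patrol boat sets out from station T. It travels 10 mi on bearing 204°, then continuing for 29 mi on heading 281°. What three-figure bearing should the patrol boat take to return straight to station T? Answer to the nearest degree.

084°

Leg 1 (204°, 10 mi): east 10 sin 204° = -4.07, north 10 cos 204° = -9.14
Leg 2 (281°, 29 mi): east 29 sin 281° = -28.47, north 29 cos 281° = 5.53
Net displacement: -32.53 east, -3.60 north. Direction back to start is (32.53, 3.60): bearing = atan2(32.53, 3.60) mod 360° = 83.68° ≈ 084°.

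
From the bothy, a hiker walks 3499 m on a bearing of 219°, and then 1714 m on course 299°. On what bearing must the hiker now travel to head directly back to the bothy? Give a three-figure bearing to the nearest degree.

063°

Leg 1 (219°, 3499 m): east 3499 sin 219° = -2201.99, north 3499 cos 219° = -2719.23
Leg 2 (299°, 1714 m): east 1714 sin 299° = -1499.10, north 1714 cos 299° = 830.96
Net displacement: -3701.09 east, -1888.27 north. Direction back to start is (3701.09, 1888.27): bearing = atan2(3701.09, 1888.27) mod 360° = 62.97° ≈ 063°.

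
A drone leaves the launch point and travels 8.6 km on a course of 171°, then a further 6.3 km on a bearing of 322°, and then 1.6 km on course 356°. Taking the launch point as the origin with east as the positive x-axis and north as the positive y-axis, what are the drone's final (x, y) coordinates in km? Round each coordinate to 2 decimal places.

(-2.64, -1.93)

Leg 1 (171°, 8.6 km): east 8.6 sin 171° = 1.35, north 8.6 cos 171° = -8.49
Leg 2 (322°, 6.3 km): east 6.3 sin 322° = -3.88, north 6.3 cos 322° = 4.96
Leg 3 (356°, 1.6 km): east 1.6 sin 356° = -0.11, north 1.6 cos 356° = 1.60
Summing: -2.64 km east, -1.93 km north → (-2.64, -1.93).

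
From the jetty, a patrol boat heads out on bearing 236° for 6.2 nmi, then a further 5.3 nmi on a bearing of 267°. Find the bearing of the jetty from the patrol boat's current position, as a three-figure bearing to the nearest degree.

Leg 1 (236°, 6.2 nmi): east 6.2 sin 236° = -5.14, north 6.2 cos 236° = -3.47
Leg 2 (267°, 5.3 nmi): east 5.3 sin 267° = -5.29, north 5.3 cos 267° = -0.28
Net displacement: -10.43 east, -3.74 north. Direction back to start is (10.43, 3.74): bearing = atan2(10.43, 3.74) mod 360° = 70.26° ≈ 070°.

070°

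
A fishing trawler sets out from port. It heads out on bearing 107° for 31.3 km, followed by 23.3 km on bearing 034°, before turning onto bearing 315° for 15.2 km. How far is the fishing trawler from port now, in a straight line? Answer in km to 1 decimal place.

Leg 1 (107°, 31.3 km): east 31.3 sin 107° = 29.93, north 31.3 cos 107° = -9.15
Leg 2 (034°, 23.3 km): east 23.3 sin 34° = 13.03, north 23.3 cos 34° = 19.32
Leg 3 (315°, 15.2 km): east 15.2 sin 315° = -10.75, north 15.2 cos 315° = 10.75
Net: 32.21 east, 20.91 north. Distance = √((32.21)² + (20.91)²) = 38.407 km.

38.4 km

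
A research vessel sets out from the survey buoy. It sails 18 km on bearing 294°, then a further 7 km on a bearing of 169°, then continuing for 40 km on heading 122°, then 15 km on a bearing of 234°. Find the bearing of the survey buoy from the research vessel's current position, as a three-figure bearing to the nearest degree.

Leg 1 (294°, 18 km): east 18 sin 294° = -16.44, north 18 cos 294° = 7.32
Leg 2 (169°, 7 km): east 7 sin 169° = 1.34, north 7 cos 169° = -6.87
Leg 3 (122°, 40 km): east 40 sin 122° = 33.92, north 40 cos 122° = -21.20
Leg 4 (234°, 15 km): east 15 sin 234° = -12.14, north 15 cos 234° = -8.82
Net displacement: 6.68 east, -29.56 north. Direction back to start is (-6.68, 29.56): bearing = atan2(-6.68, 29.56) mod 360° = 347.27° ≈ 347°.

347°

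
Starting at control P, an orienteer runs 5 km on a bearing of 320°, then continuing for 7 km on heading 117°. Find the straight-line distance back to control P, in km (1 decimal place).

Leg 1 (320°, 5 km): east 5 sin 320° = -3.21, north 5 cos 320° = 3.83
Leg 2 (117°, 7 km): east 7 sin 117° = 6.24, north 7 cos 117° = -3.18
Net: 3.02 east, 0.65 north. Distance = √((3.02)² + (0.65)²) = 3.093 km.

3.1 km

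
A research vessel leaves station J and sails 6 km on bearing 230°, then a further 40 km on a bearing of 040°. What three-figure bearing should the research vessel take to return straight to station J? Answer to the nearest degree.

Leg 1 (230°, 6 km): east 6 sin 230° = -4.60, north 6 cos 230° = -3.86
Leg 2 (040°, 40 km): east 40 sin 40° = 25.71, north 40 cos 40° = 30.64
Net displacement: 21.12 east, 26.79 north. Direction back to start is (-21.12, -26.79): bearing = atan2(-21.12, -26.79) mod 360° = 218.25° ≈ 218°.

218°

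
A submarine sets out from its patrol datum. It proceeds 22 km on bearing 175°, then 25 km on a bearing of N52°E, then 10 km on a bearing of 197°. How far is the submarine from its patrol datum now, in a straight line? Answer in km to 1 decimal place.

Leg 1 (175°, 22 km): east 22 sin 175° = 1.92, north 22 cos 175° = -21.92
Leg 2 (N52°E, 25 km): east 25 sin 52° = 19.70, north 25 cos 52° = 15.39
Leg 3 (197°, 10 km): east 10 sin 197° = -2.92, north 10 cos 197° = -9.56
Net: 18.69 east, -16.09 north. Distance = √((18.69)² + (-16.09)²) = 24.663 km.

24.7 km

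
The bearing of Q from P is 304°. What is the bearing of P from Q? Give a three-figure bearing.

124°

Back-bearing = 304° − 180° = 124°.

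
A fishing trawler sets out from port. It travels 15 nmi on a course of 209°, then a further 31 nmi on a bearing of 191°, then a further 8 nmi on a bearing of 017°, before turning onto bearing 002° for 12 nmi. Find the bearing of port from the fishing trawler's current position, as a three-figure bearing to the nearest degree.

Leg 1 (209°, 15 nmi): east 15 sin 209° = -7.27, north 15 cos 209° = -13.12
Leg 2 (191°, 31 nmi): east 31 sin 191° = -5.92, north 31 cos 191° = -30.43
Leg 3 (017°, 8 nmi): east 8 sin 17° = 2.34, north 8 cos 17° = 7.65
Leg 4 (002°, 12 nmi): east 12 sin 2° = 0.42, north 12 cos 2° = 11.99
Net displacement: -10.43 east, -23.91 north. Direction back to start is (10.43, 23.91): bearing = atan2(10.43, 23.91) mod 360° = 23.57° ≈ 024°.

024°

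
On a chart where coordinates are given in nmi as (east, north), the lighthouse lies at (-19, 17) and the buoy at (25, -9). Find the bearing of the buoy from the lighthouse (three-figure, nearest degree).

121°

Δeast = 25 − -19 = 44.00; Δnorth = -9 − 17 = -26.00.
Bearing = atan2(Δeast, Δnorth) mod 360° = 120.58° ≈ 121°.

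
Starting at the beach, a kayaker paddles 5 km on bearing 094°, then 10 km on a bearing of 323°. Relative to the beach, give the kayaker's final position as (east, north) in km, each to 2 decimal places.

Leg 1 (094°, 5 km): east 5 sin 94° = 4.99, north 5 cos 94° = -0.35
Leg 2 (323°, 10 km): east 10 sin 323° = -6.02, north 10 cos 323° = 7.99
Summing: -1.03 km east, 7.64 km north → (-1.03, 7.64).

(-1.03, 7.64)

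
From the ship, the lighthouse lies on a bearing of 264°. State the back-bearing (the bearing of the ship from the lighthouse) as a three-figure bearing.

084°

Back-bearing = 264° − 180° = 084°.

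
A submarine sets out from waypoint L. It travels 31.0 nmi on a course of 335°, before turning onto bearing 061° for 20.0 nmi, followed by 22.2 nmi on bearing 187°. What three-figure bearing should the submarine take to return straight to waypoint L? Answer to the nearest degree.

Leg 1 (335°, 31.0 nmi): east 31.0 sin 335° = -13.10, north 31.0 cos 335° = 28.10
Leg 2 (061°, 20.0 nmi): east 20.0 sin 61° = 17.49, north 20.0 cos 61° = 9.70
Leg 3 (187°, 22.2 nmi): east 22.2 sin 187° = -2.71, north 22.2 cos 187° = -22.03
Net displacement: 1.69 east, 15.76 north. Direction back to start is (-1.69, -15.76): bearing = atan2(-1.69, -15.76) mod 360° = 186.11° ≈ 186°.

186°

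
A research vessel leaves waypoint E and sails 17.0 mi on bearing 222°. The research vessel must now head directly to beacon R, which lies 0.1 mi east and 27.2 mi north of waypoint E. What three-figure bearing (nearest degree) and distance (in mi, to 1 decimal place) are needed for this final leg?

016°, 41.5 mi

Leg 1 (222°, 17.0 mi): east 17.0 sin 222° = -11.38, north 17.0 cos 222° = -12.63
Current position: (-11.38, -12.63). Target: (0.1, 27.2). Remaining: Δeast = 11.48, Δnorth = 39.83.
Bearing = atan2(11.48, 39.83) mod 360° = 16.07°; distance = √((11.48)² + (39.83)²) = 41.453 mi.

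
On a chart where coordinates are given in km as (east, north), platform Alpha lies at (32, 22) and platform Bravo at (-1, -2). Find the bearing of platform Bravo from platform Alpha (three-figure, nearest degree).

234°

Δeast = -1 − 32 = -33.00; Δnorth = -2 − 22 = -24.00.
Bearing = atan2(Δeast, Δnorth) mod 360° = 233.97° ≈ 234°.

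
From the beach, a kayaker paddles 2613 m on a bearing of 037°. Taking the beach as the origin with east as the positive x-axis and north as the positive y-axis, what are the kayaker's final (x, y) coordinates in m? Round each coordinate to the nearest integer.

Leg 1 (037°, 2613 m): east 2613 sin 37° = 1572.54, north 2613 cos 37° = 2086.83
Summing: 1572.54 m east, 2086.83 m north → (1573, 2087).

(1573, 2087)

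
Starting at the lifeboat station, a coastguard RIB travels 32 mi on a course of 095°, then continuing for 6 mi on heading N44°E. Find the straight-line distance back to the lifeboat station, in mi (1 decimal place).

Leg 1 (095°, 32 mi): east 32 sin 95° = 31.88, north 32 cos 95° = -2.79
Leg 2 (N44°E, 6 mi): east 6 sin 44° = 4.17, north 6 cos 44° = 4.32
Net: 36.05 east, 1.53 north. Distance = √((36.05)² + (1.53)²) = 36.079 mi.

36.1 mi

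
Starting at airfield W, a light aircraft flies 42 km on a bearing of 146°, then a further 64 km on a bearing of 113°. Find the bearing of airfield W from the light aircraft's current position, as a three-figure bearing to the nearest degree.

Leg 1 (146°, 42 km): east 42 sin 146° = 23.49, north 42 cos 146° = -34.82
Leg 2 (113°, 64 km): east 64 sin 113° = 58.91, north 64 cos 113° = -25.01
Net displacement: 82.40 east, -59.83 north. Direction back to start is (-82.40, 59.83): bearing = atan2(-82.40, 59.83) mod 360° = 305.98° ≈ 306°.

306°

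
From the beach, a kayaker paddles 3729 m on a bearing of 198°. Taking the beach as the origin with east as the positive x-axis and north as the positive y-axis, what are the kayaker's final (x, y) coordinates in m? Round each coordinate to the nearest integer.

(-1152, -3546)

Leg 1 (198°, 3729 m): east 3729 sin 198° = -1152.32, north 3729 cos 198° = -3546.49
Summing: -1152.32 m east, -3546.49 m north → (-1152, -3546).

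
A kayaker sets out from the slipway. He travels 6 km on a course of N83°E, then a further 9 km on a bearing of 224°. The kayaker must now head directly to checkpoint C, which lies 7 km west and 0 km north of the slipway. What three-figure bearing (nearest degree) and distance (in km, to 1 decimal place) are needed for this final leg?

Leg 1 (N83°E, 6 km): east 6 sin 83° = 5.96, north 6 cos 83° = 0.73
Leg 2 (224°, 9 km): east 9 sin 224° = -6.25, north 9 cos 224° = -6.47
Current position: (-0.30, -5.74). Target: (-7, 0). Remaining: Δeast = -6.70, Δnorth = 5.74.
Bearing = atan2(-6.70, 5.74) mod 360° = 310.59°; distance = √((-6.70)² + (5.74)²) = 8.827 km.

311°, 8.8 km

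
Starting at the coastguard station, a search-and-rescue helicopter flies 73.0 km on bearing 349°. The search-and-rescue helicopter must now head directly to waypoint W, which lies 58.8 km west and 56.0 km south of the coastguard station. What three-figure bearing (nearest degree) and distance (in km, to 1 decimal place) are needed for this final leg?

Leg 1 (349°, 73.0 km): east 73.0 sin 349° = -13.93, north 73.0 cos 349° = 71.66
Current position: (-13.93, 71.66). Target: (-58.8, -56.0). Remaining: Δeast = -44.87, Δnorth = -127.66.
Bearing = atan2(-44.87, -127.66) mod 360° = 199.37°; distance = √((-44.87)² + (-127.66)²) = 135.315 km.

199°, 135.3 km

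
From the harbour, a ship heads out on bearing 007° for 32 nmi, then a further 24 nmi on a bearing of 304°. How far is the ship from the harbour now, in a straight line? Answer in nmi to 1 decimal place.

47.9 nmi

Leg 1 (007°, 32 nmi): east 32 sin 7° = 3.90, north 32 cos 7° = 31.76
Leg 2 (304°, 24 nmi): east 24 sin 304° = -19.90, north 24 cos 304° = 13.42
Net: -16.00 east, 45.18 north. Distance = √((-16.00)² + (45.18)²) = 47.930 nmi.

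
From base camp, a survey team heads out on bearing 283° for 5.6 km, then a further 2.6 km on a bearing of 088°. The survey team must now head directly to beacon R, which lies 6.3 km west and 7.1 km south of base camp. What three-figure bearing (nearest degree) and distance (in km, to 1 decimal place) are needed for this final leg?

Leg 1 (283°, 5.6 km): east 5.6 sin 283° = -5.46, north 5.6 cos 283° = 1.26
Leg 2 (088°, 2.6 km): east 2.6 sin 88° = 2.60, north 2.6 cos 88° = 0.09
Current position: (-2.86, 1.35). Target: (-6.3, -7.1). Remaining: Δeast = -3.44, Δnorth = -8.45.
Bearing = atan2(-3.44, -8.45) mod 360° = 202.16°; distance = √((-3.44)² + (-8.45)²) = 9.125 km.

202°, 9.1 km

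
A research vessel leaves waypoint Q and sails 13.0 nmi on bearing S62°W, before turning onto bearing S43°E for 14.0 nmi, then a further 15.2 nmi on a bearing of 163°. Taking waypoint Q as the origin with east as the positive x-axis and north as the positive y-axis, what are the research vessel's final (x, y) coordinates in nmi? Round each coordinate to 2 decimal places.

(2.51, -30.88)

Leg 1 (S62°W, 13.0 nmi): east 13.0 sin 242° = -11.48, north 13.0 cos 242° = -6.10
Leg 2 (S43°E, 14.0 nmi): east 14.0 sin 137° = 9.55, north 14.0 cos 137° = -10.24
Leg 3 (163°, 15.2 nmi): east 15.2 sin 163° = 4.44, north 15.2 cos 163° = -14.54
Summing: 2.51 nmi east, -30.88 nmi north → (2.51, -30.88).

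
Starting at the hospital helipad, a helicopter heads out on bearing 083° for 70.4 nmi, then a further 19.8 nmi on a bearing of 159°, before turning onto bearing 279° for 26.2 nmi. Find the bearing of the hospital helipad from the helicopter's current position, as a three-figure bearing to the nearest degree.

Leg 1 (083°, 70.4 nmi): east 70.4 sin 83° = 69.88, north 70.4 cos 83° = 8.58
Leg 2 (159°, 19.8 nmi): east 19.8 sin 159° = 7.10, north 19.8 cos 159° = -18.48
Leg 3 (279°, 26.2 nmi): east 26.2 sin 279° = -25.88, north 26.2 cos 279° = 4.10
Net displacement: 51.09 east, -5.81 north. Direction back to start is (-51.09, 5.81): bearing = atan2(-51.09, 5.81) mod 360° = 276.48° ≈ 276°.

276°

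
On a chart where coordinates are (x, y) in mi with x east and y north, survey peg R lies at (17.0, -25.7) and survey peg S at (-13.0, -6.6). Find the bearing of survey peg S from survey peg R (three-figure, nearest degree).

Δeast = -13.0 − 17.0 = -30.00; Δnorth = -6.6 − -25.7 = 19.10.
Bearing = atan2(Δeast, Δnorth) mod 360° = 302.48° ≈ 302°.

302°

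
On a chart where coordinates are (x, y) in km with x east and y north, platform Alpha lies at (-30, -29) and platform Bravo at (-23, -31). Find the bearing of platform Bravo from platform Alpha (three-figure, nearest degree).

106°

Δeast = -23 − -30 = 7.00; Δnorth = -31 − -29 = -2.00.
Bearing = atan2(Δeast, Δnorth) mod 360° = 105.95° ≈ 106°.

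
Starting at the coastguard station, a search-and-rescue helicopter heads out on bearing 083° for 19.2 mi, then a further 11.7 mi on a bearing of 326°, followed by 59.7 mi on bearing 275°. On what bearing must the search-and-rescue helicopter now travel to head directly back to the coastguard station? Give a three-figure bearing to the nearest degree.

110°

Leg 1 (083°, 19.2 mi): east 19.2 sin 83° = 19.06, north 19.2 cos 83° = 2.34
Leg 2 (326°, 11.7 mi): east 11.7 sin 326° = -6.54, north 11.7 cos 326° = 9.70
Leg 3 (275°, 59.7 mi): east 59.7 sin 275° = -59.47, north 59.7 cos 275° = 5.20
Net displacement: -46.96 east, 17.24 north. Direction back to start is (46.96, -17.24): bearing = atan2(46.96, -17.24) mod 360° = 110.16° ≈ 110°.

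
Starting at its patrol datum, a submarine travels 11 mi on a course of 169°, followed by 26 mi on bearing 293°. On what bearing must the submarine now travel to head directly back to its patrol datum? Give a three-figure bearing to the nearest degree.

088°

Leg 1 (169°, 11 mi): east 11 sin 169° = 2.10, north 11 cos 169° = -10.80
Leg 2 (293°, 26 mi): east 26 sin 293° = -23.93, north 26 cos 293° = 10.16
Net displacement: -21.83 east, -0.64 north. Direction back to start is (21.83, 0.64): bearing = atan2(21.83, 0.64) mod 360° = 88.32° ≈ 088°.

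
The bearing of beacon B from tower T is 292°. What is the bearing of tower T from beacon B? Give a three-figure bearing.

Back-bearing = 292° − 180° = 112°.

112°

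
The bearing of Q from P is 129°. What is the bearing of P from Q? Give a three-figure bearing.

Back-bearing = 129° + 180° = 309°.

309°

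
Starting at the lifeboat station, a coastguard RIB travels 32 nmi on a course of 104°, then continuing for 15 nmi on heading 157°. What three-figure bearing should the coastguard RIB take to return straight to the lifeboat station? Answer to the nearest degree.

300°

Leg 1 (104°, 32 nmi): east 32 sin 104° = 31.05, north 32 cos 104° = -7.74
Leg 2 (157°, 15 nmi): east 15 sin 157° = 5.86, north 15 cos 157° = -13.81
Net displacement: 36.91 east, -21.55 north. Direction back to start is (-36.91, 21.55): bearing = atan2(-36.91, 21.55) mod 360° = 300.28° ≈ 300°.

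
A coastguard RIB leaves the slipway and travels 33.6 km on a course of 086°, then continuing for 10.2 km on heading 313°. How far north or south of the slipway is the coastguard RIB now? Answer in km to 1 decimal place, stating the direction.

Leg 1 (086°, 33.6 km): east 33.6 sin 86° = 33.52, north 33.6 cos 86° = 2.34
Leg 2 (313°, 10.2 km): east 10.2 sin 313° = -7.46, north 10.2 cos 313° = 6.96
Net north component: 9.30 km.

9.3 km north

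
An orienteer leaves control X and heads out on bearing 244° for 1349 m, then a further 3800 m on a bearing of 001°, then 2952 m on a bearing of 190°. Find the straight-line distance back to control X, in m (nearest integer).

Leg 1 (244°, 1349 m): east 1349 sin 244° = -1212.47, north 1349 cos 244° = -591.36
Leg 2 (001°, 3800 m): east 3800 sin 1° = 66.32, north 3800 cos 1° = 3799.42
Leg 3 (190°, 2952 m): east 2952 sin 190° = -512.61, north 2952 cos 190° = -2907.15
Net: -1658.76 east, 300.91 north. Distance = √((-1658.76)² + (300.91)²) = 1685.835 m.

1686 m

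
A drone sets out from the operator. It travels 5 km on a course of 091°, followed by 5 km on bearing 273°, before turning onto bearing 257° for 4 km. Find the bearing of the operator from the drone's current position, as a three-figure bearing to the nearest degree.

079°

Leg 1 (091°, 5 km): east 5 sin 91° = 5.00, north 5 cos 91° = -0.09
Leg 2 (273°, 5 km): east 5 sin 273° = -4.99, north 5 cos 273° = 0.26
Leg 3 (257°, 4 km): east 4 sin 257° = -3.90, north 4 cos 257° = -0.90
Net displacement: -3.89 east, -0.73 north. Direction back to start is (3.89, 0.73): bearing = atan2(3.89, 0.73) mod 360° = 79.44° ≈ 079°.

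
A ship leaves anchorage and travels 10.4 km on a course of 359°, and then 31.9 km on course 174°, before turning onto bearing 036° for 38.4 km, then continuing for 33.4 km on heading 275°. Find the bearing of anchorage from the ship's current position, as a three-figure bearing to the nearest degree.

Leg 1 (359°, 10.4 km): east 10.4 sin 359° = -0.18, north 10.4 cos 359° = 10.40
Leg 2 (174°, 31.9 km): east 31.9 sin 174° = 3.33, north 31.9 cos 174° = -31.73
Leg 3 (036°, 38.4 km): east 38.4 sin 36° = 22.57, north 38.4 cos 36° = 31.07
Leg 4 (275°, 33.4 km): east 33.4 sin 275° = -33.27, north 33.4 cos 275° = 2.91
Net displacement: -7.55 east, 12.65 north. Direction back to start is (7.55, -12.65): bearing = atan2(7.55, -12.65) mod 360° = 149.17° ≈ 149°.

149°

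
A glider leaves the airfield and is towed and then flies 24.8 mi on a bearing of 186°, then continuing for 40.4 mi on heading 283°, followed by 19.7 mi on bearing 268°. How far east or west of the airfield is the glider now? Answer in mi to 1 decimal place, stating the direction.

61.6 mi west

Leg 1 (186°, 24.8 mi): east 24.8 sin 186° = -2.59, north 24.8 cos 186° = -24.66
Leg 2 (283°, 40.4 mi): east 40.4 sin 283° = -39.36, north 40.4 cos 283° = 9.09
Leg 3 (268°, 19.7 mi): east 19.7 sin 268° = -19.69, north 19.7 cos 268° = -0.69
Net east component: -61.64 mi.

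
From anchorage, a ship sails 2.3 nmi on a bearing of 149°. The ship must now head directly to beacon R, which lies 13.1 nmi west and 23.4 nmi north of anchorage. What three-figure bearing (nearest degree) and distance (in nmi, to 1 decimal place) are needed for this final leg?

Leg 1 (149°, 2.3 nmi): east 2.3 sin 149° = 1.18, north 2.3 cos 149° = -1.97
Current position: (1.18, -1.97). Target: (-13.1, 23.4). Remaining: Δeast = -14.28, Δnorth = 25.37.
Bearing = atan2(-14.28, 25.37) mod 360° = 330.62°; distance = √((-14.28)² + (25.37)²) = 29.116 nmi.

331°, 29.1 nmi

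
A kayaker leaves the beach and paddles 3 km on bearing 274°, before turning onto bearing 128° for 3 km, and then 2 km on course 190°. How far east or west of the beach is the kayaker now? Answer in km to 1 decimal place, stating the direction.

Leg 1 (274°, 3 km): east 3 sin 274° = -2.99, north 3 cos 274° = 0.21
Leg 2 (128°, 3 km): east 3 sin 128° = 2.36, north 3 cos 128° = -1.85
Leg 3 (190°, 2 km): east 2 sin 190° = -0.35, north 2 cos 190° = -1.97
Net east component: -0.98 km.

1.0 km west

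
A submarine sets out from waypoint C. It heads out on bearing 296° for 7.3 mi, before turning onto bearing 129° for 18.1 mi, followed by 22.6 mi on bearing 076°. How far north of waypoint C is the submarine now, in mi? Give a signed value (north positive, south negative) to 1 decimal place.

-2.7 mi

Leg 1 (296°, 7.3 mi): east 7.3 sin 296° = -6.56, north 7.3 cos 296° = 3.20
Leg 2 (129°, 18.1 mi): east 18.1 sin 129° = 14.07, north 18.1 cos 129° = -11.39
Leg 3 (076°, 22.6 mi): east 22.6 sin 76° = 21.93, north 22.6 cos 76° = 5.47
Net north component: -2.72 mi.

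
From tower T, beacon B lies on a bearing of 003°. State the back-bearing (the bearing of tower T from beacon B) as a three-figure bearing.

Back-bearing = 003° + 180° = 183°.

183°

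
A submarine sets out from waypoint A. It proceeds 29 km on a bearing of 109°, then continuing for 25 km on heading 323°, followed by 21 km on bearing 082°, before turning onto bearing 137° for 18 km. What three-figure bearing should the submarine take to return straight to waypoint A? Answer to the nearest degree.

Leg 1 (109°, 29 km): east 29 sin 109° = 27.42, north 29 cos 109° = -9.44
Leg 2 (323°, 25 km): east 25 sin 323° = -15.05, north 25 cos 323° = 19.97
Leg 3 (082°, 21 km): east 21 sin 82° = 20.80, north 21 cos 82° = 2.92
Leg 4 (137°, 18 km): east 18 sin 137° = 12.28, north 18 cos 137° = -13.16
Net displacement: 45.45 east, 0.28 north. Direction back to start is (-45.45, -0.28): bearing = atan2(-45.45, -0.28) mod 360° = 269.64° ≈ 270°.

270°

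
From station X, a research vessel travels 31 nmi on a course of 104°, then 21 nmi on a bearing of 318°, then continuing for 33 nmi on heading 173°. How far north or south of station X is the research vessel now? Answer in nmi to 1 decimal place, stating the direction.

24.6 nmi south

Leg 1 (104°, 31 nmi): east 31 sin 104° = 30.08, north 31 cos 104° = -7.50
Leg 2 (318°, 21 nmi): east 21 sin 318° = -14.05, north 21 cos 318° = 15.61
Leg 3 (173°, 33 nmi): east 33 sin 173° = 4.02, north 33 cos 173° = -32.75
Net north component: -24.65 nmi.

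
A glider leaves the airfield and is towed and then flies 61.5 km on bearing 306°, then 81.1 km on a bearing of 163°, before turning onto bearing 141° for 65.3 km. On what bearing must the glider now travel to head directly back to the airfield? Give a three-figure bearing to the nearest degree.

351°

Leg 1 (306°, 61.5 km): east 61.5 sin 306° = -49.75, north 61.5 cos 306° = 36.15
Leg 2 (163°, 81.1 km): east 81.1 sin 163° = 23.71, north 81.1 cos 163° = -77.56
Leg 3 (141°, 65.3 km): east 65.3 sin 141° = 41.09, north 65.3 cos 141° = -50.75
Net displacement: 15.05 east, -92.16 north. Direction back to start is (-15.05, 92.16): bearing = atan2(-15.05, 92.16) mod 360° = 350.72° ≈ 351°.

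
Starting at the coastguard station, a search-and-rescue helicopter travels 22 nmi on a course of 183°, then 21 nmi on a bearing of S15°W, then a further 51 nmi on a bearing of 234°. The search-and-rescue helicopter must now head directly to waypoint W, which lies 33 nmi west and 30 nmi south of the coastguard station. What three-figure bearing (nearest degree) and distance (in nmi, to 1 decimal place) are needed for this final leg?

019°, 44.8 nmi

Leg 1 (183°, 22 nmi): east 22 sin 183° = -1.15, north 22 cos 183° = -21.97
Leg 2 (S15°W, 21 nmi): east 21 sin 195° = -5.44, north 21 cos 195° = -20.28
Leg 3 (234°, 51 nmi): east 51 sin 234° = -41.26, north 51 cos 234° = -29.98
Current position: (-47.85, -72.23). Target: (-33, -30). Remaining: Δeast = 14.85, Δnorth = 42.23.
Bearing = atan2(14.85, 42.23) mod 360° = 19.37°; distance = √((14.85)² + (42.23)²) = 44.765 nmi.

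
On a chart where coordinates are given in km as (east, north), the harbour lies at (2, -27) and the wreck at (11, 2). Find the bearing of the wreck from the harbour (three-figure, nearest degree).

Δeast = 11 − 2 = 9.00; Δnorth = 2 − -27 = 29.00.
Bearing = atan2(Δeast, Δnorth) mod 360° = 17.24° ≈ 017°.

017°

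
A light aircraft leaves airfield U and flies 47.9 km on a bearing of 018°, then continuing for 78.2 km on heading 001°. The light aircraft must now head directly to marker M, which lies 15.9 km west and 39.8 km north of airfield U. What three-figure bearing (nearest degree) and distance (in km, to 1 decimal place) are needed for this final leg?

Leg 1 (018°, 47.9 km): east 47.9 sin 18° = 14.80, north 47.9 cos 18° = 45.56
Leg 2 (001°, 78.2 km): east 78.2 sin 1° = 1.36, north 78.2 cos 1° = 78.19
Current position: (16.17, 123.74). Target: (-15.9, 39.8). Remaining: Δeast = -32.07, Δnorth = -83.94.
Bearing = atan2(-32.07, -83.94) mod 360° = 200.91°; distance = √((-32.07)² + (-83.94)²) = 89.860 km.

201°, 89.9 km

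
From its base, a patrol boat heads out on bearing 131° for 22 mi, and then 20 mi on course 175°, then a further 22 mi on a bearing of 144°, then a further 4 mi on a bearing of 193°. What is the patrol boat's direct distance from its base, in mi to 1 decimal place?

63.8 mi

Leg 1 (131°, 22 mi): east 22 sin 131° = 16.60, north 22 cos 131° = -14.43
Leg 2 (175°, 20 mi): east 20 sin 175° = 1.74, north 20 cos 175° = -19.92
Leg 3 (144°, 22 mi): east 22 sin 144° = 12.93, north 22 cos 144° = -17.80
Leg 4 (193°, 4 mi): east 4 sin 193° = -0.90, north 4 cos 193° = -3.90
Net: 30.38 east, -56.05 north. Distance = √((30.38)² + (-56.05)²) = 63.756 mi.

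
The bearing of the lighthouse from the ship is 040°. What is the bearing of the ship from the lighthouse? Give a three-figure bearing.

Back-bearing = 040° + 180° = 220°.

220°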